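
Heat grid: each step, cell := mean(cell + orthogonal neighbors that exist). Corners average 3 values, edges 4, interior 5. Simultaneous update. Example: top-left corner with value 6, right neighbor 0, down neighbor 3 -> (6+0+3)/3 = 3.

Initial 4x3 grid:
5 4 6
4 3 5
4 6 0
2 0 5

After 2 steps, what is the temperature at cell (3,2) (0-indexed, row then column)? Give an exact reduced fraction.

Answer: 107/36

Derivation:
Step 1: cell (3,2) = 5/3
Step 2: cell (3,2) = 107/36
Full grid after step 2:
  77/18 547/120 13/3
  251/60 19/5 169/40
  63/20 73/20 353/120
  37/12 571/240 107/36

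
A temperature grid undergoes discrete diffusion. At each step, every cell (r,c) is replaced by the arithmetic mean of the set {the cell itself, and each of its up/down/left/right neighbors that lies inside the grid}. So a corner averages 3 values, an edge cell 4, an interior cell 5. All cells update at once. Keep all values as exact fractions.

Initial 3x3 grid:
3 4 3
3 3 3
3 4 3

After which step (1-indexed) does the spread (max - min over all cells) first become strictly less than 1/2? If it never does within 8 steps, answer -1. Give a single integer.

Step 1: max=17/5, min=3, spread=2/5
  -> spread < 1/2 first at step 1
Step 2: max=799/240, min=159/50, spread=179/1200
Step 3: max=9823/3000, min=722/225, spread=589/9000
Step 4: max=2813551/864000, min=581081/180000, spread=121811/4320000
Step 5: max=35091607/10800000, min=2621423/810000, spread=417901/32400000
Step 6: max=10093769359/3110400000, min=2099063129/648000000, spread=91331699/15552000000
Step 7: max=126122654263/38880000000, min=9451255007/2916000000, spread=317762509/116640000000
Step 8: max=36313326886831/11197440000000, min=7562332008761/2332800000000, spread=70666223891/55987200000000

Answer: 1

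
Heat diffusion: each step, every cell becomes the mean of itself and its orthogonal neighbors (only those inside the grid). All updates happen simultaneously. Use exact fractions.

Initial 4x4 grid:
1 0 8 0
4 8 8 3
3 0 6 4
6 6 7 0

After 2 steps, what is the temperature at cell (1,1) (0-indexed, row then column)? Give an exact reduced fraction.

Step 1: cell (1,1) = 4
Step 2: cell (1,1) = 469/100
Full grid after step 2:
  119/36 167/48 1111/240 137/36
  155/48 469/100 467/100 259/60
  337/80 108/25 121/25 47/12
  13/3 191/40 109/24 35/9

Answer: 469/100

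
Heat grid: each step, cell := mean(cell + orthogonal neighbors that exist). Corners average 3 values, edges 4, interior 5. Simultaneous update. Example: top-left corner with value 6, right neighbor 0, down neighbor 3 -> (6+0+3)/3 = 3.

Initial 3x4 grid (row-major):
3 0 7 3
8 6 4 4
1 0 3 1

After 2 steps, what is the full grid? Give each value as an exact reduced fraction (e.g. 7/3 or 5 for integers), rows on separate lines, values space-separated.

Answer: 73/18 443/120 509/120 67/18
443/120 97/25 169/50 227/60
10/3 111/40 359/120 23/9

Derivation:
After step 1:
  11/3 4 7/2 14/3
  9/2 18/5 24/5 3
  3 5/2 2 8/3
After step 2:
  73/18 443/120 509/120 67/18
  443/120 97/25 169/50 227/60
  10/3 111/40 359/120 23/9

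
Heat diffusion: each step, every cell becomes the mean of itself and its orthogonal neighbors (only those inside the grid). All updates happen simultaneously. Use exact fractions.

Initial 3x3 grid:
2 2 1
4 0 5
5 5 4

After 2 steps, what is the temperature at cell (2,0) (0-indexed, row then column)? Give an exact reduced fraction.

Step 1: cell (2,0) = 14/3
Step 2: cell (2,0) = 131/36
Full grid after step 2:
  20/9 587/240 77/36
  797/240 66/25 391/120
  131/36 481/120 32/9

Answer: 131/36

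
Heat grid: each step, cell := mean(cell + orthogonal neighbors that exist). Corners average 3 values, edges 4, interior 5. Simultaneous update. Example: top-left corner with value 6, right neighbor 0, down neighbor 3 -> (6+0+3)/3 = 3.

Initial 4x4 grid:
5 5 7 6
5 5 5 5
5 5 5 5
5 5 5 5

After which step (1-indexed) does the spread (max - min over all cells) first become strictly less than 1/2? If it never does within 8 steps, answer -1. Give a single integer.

Step 1: max=6, min=5, spread=1
Step 2: max=17/3, min=5, spread=2/3
Step 3: max=2009/360, min=5, spread=209/360
Step 4: max=59099/10800, min=5, spread=5099/10800
  -> spread < 1/2 first at step 4
Step 5: max=1755017/324000, min=22579/4500, spread=129329/324000
Step 6: max=52147343/9720000, min=169793/33750, spread=3246959/9720000
Step 7: max=1554305279/291600000, min=5453167/1080000, spread=81950189/291600000
Step 8: max=46370007899/8748000000, min=246137341/48600000, spread=2065286519/8748000000

Answer: 4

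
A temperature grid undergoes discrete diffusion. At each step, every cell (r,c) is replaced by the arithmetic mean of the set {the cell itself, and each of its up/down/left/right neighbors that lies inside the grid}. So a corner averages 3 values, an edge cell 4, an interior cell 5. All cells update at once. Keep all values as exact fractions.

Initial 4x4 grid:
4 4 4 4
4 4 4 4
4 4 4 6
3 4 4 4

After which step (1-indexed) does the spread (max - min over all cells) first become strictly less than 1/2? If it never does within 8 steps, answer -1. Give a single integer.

Answer: 4

Derivation:
Step 1: max=14/3, min=11/3, spread=1
Step 2: max=271/60, min=67/18, spread=143/180
Step 3: max=9439/2160, min=823/216, spread=403/720
Step 4: max=232123/54000, min=125537/32400, spread=17171/40500
  -> spread < 1/2 first at step 4
Step 5: max=8265367/1944000, min=3805739/972000, spread=217963/648000
Step 6: max=409572527/97200000, min=115217309/29160000, spread=76544491/291600000
Step 7: max=7328664679/1749600000, min=695475973/174960000, spread=124634983/583200000
Step 8: max=364610065421/87480000000, min=698649099913/174960000000, spread=10190343643/58320000000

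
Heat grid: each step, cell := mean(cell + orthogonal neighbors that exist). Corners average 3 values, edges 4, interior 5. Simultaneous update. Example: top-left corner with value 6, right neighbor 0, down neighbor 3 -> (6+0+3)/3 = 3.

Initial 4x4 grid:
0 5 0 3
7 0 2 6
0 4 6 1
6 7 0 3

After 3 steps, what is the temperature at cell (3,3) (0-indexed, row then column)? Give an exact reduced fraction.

Step 1: cell (3,3) = 4/3
Step 2: cell (3,3) = 28/9
Step 3: cell (3,3) = 6401/2160
Full grid after step 3:
  2057/720 6071/2400 263/96 2021/720
  1759/600 6127/2000 5763/2000 35/12
  6629/1800 20363/6000 18791/6000 2791/900
  8429/2160 26891/7200 24323/7200 6401/2160

Answer: 6401/2160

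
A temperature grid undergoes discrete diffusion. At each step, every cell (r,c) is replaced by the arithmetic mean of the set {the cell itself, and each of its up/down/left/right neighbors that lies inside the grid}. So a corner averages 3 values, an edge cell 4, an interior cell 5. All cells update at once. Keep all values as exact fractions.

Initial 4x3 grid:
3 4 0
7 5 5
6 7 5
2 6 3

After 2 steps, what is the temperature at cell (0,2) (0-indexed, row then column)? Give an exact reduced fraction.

Answer: 13/4

Derivation:
Step 1: cell (0,2) = 3
Step 2: cell (0,2) = 13/4
Full grid after step 2:
  155/36 61/15 13/4
  1261/240 117/25 347/80
  1273/240 132/25 1153/240
  44/9 589/120 85/18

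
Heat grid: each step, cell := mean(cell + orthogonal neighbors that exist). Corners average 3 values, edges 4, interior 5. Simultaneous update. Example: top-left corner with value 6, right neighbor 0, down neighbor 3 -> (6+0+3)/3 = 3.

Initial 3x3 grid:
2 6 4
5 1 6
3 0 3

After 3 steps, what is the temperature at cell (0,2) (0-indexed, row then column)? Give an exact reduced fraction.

Step 1: cell (0,2) = 16/3
Step 2: cell (0,2) = 145/36
Step 3: cell (0,2) = 8651/2160
Full grid after step 3:
  491/135 52457/14400 8651/2160
  14569/4800 20459/6000 24491/7200
  3053/1080 39107/14400 749/240

Answer: 8651/2160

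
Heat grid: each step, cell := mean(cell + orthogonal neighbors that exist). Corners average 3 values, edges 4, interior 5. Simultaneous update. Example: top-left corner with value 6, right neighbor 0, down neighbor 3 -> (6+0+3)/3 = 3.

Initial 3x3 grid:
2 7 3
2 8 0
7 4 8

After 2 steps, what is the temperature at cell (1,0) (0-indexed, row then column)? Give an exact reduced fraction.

Answer: 339/80

Derivation:
Step 1: cell (1,0) = 19/4
Step 2: cell (1,0) = 339/80
Full grid after step 2:
  161/36 81/20 157/36
  339/80 509/100 977/240
  95/18 1157/240 31/6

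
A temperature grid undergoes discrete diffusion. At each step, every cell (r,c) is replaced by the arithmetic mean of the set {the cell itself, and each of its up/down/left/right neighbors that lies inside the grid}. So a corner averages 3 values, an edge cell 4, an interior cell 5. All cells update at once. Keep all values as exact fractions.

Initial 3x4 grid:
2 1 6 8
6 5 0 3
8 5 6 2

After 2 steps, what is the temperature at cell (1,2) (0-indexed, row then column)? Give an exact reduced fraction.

Step 1: cell (1,2) = 4
Step 2: cell (1,2) = 353/100
Full grid after step 2:
  47/12 273/80 203/48 38/9
  1079/240 443/100 353/100 199/48
  211/36 1139/240 203/48 61/18

Answer: 353/100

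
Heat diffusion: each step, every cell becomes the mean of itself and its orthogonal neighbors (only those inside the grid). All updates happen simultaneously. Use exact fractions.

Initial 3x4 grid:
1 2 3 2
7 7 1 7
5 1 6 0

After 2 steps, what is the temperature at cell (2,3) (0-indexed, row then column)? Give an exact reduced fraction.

Step 1: cell (2,3) = 13/3
Step 2: cell (2,3) = 53/18
Full grid after step 2:
  139/36 731/240 281/80 17/6
  61/15 107/25 149/50 469/120
  169/36 881/240 953/240 53/18

Answer: 53/18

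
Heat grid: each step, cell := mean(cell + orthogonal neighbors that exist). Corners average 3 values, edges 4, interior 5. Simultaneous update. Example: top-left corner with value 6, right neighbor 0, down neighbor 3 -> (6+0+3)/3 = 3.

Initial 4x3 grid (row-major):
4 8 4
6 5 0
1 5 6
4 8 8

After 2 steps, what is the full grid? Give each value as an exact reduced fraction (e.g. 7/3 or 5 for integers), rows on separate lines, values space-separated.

Answer: 61/12 401/80 13/3
47/10 114/25 173/40
13/3 124/25 125/24
175/36 275/48 55/9

Derivation:
After step 1:
  6 21/4 4
  4 24/5 15/4
  4 5 19/4
  13/3 25/4 22/3
After step 2:
  61/12 401/80 13/3
  47/10 114/25 173/40
  13/3 124/25 125/24
  175/36 275/48 55/9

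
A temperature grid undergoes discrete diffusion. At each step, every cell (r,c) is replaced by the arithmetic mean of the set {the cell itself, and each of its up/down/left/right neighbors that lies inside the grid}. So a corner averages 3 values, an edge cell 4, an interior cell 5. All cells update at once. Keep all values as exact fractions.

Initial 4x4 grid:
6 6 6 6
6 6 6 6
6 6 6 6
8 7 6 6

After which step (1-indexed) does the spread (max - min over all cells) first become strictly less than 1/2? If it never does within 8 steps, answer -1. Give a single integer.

Answer: 4

Derivation:
Step 1: max=7, min=6, spread=1
Step 2: max=27/4, min=6, spread=3/4
Step 3: max=263/40, min=6, spread=23/40
Step 4: max=2591/400, min=6, spread=191/400
  -> spread < 1/2 first at step 4
Step 5: max=230599/36000, min=54079/9000, spread=1587/4000
Step 6: max=6863591/1080000, min=3251899/540000, spread=39977/120000
Step 7: max=68216921/10800000, min=1629923/270000, spread=1006667/3600000
Step 8: max=6110744323/972000000, min=588230041/97200000, spread=25382657/108000000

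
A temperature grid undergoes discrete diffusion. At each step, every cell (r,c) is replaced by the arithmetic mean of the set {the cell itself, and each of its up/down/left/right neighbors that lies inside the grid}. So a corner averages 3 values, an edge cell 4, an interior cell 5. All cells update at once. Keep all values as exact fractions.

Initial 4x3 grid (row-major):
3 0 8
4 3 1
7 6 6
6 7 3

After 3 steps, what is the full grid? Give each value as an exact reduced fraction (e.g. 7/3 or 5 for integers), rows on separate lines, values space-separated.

After step 1:
  7/3 7/2 3
  17/4 14/5 9/2
  23/4 29/5 4
  20/3 11/2 16/3
After step 2:
  121/36 349/120 11/3
  227/60 417/100 143/40
  337/60 477/100 589/120
  215/36 233/40 89/18
After step 3:
  3619/1080 25391/7200 203/60
  7619/1800 2881/750 102/25
  1133/225 2529/500 8189/1800
  6269/1080 12907/2400 1411/270

Answer: 3619/1080 25391/7200 203/60
7619/1800 2881/750 102/25
1133/225 2529/500 8189/1800
6269/1080 12907/2400 1411/270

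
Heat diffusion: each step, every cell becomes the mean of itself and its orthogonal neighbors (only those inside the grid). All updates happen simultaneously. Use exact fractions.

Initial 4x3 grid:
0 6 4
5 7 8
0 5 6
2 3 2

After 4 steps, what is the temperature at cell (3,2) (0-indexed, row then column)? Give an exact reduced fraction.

Step 1: cell (3,2) = 11/3
Step 2: cell (3,2) = 143/36
Step 3: cell (3,2) = 4301/1080
Step 4: cell (3,2) = 8267/2025
Full grid after step 4:
  552383/129600 4155727/864000 222961/43200
  13762/3375 1631033/360000 91439/18000
  95771/27000 92413/22500 60823/13500
  106247/32400 24259/6750 8267/2025

Answer: 8267/2025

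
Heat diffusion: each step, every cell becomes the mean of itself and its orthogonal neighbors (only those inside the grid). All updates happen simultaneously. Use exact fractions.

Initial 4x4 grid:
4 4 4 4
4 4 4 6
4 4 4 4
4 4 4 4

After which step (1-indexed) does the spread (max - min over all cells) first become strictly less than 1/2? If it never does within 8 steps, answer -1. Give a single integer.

Answer: 3

Derivation:
Step 1: max=14/3, min=4, spread=2/3
Step 2: max=271/60, min=4, spread=31/60
Step 3: max=2371/540, min=4, spread=211/540
  -> spread < 1/2 first at step 3
Step 4: max=232843/54000, min=4, spread=16843/54000
Step 5: max=2082643/486000, min=18079/4500, spread=130111/486000
Step 6: max=61962367/14580000, min=1087159/270000, spread=3255781/14580000
Step 7: max=1849953691/437400000, min=1091107/270000, spread=82360351/437400000
Step 8: max=55239316891/13122000000, min=196906441/48600000, spread=2074577821/13122000000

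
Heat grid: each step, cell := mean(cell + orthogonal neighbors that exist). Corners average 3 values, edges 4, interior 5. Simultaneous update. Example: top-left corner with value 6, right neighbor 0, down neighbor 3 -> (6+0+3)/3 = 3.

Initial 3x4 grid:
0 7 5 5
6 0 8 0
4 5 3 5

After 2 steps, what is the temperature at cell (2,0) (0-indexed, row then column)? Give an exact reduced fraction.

Answer: 7/2

Derivation:
Step 1: cell (2,0) = 5
Step 2: cell (2,0) = 7/2
Full grid after step 2:
  59/18 1127/240 947/240 169/36
  511/120 169/50 122/25 137/40
  7/2 369/80 847/240 149/36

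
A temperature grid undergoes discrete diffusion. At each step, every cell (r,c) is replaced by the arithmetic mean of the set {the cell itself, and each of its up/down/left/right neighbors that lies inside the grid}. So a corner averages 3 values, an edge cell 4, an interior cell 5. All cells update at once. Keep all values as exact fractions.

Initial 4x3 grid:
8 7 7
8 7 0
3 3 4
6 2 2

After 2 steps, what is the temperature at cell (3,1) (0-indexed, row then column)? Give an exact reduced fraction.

Answer: 803/240

Derivation:
Step 1: cell (3,1) = 13/4
Step 2: cell (3,1) = 803/240
Full grid after step 2:
  257/36 295/48 197/36
  145/24 541/100 197/48
  569/120 193/50 793/240
  143/36 803/240 49/18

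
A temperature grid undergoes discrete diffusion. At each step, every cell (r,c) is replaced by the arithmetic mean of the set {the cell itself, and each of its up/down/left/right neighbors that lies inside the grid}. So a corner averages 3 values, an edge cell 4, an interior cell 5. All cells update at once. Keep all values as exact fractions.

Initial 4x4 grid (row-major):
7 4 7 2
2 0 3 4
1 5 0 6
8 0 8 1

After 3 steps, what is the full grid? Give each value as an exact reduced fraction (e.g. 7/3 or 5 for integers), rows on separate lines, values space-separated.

Answer: 1997/540 12919/3600 2771/720 1021/270
11359/3600 5147/1500 1223/375 2693/720
4109/1200 1457/500 449/125 4019/1200
581/180 4429/1200 3949/1200 173/45

Derivation:
After step 1:
  13/3 9/2 4 13/3
  5/2 14/5 14/5 15/4
  4 6/5 22/5 11/4
  3 21/4 9/4 5
After step 2:
  34/9 469/120 469/120 145/36
  409/120 69/25 71/20 409/120
  107/40 353/100 67/25 159/40
  49/12 117/40 169/40 10/3
After step 3:
  1997/540 12919/3600 2771/720 1021/270
  11359/3600 5147/1500 1223/375 2693/720
  4109/1200 1457/500 449/125 4019/1200
  581/180 4429/1200 3949/1200 173/45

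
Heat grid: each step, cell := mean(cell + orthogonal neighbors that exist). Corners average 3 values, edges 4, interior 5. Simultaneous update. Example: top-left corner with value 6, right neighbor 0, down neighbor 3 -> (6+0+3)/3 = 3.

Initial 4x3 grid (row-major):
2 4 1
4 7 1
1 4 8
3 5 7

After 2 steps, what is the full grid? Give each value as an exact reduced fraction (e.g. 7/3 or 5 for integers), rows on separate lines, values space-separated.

Answer: 31/9 77/24 13/4
83/24 81/20 61/16
29/8 87/20 251/48
43/12 233/48 197/36

Derivation:
After step 1:
  10/3 7/2 2
  7/2 4 17/4
  3 5 5
  3 19/4 20/3
After step 2:
  31/9 77/24 13/4
  83/24 81/20 61/16
  29/8 87/20 251/48
  43/12 233/48 197/36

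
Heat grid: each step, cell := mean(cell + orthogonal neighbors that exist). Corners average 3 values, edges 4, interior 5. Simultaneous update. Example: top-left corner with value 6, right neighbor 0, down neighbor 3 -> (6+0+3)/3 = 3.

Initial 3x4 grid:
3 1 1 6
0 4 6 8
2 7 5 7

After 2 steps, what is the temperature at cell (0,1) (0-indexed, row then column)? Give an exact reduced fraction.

Step 1: cell (0,1) = 9/4
Step 2: cell (0,1) = 641/240
Full grid after step 2:
  35/18 641/240 311/80 61/12
  611/240 87/25 249/50 1393/240
  13/4 347/80 1333/240 59/9

Answer: 641/240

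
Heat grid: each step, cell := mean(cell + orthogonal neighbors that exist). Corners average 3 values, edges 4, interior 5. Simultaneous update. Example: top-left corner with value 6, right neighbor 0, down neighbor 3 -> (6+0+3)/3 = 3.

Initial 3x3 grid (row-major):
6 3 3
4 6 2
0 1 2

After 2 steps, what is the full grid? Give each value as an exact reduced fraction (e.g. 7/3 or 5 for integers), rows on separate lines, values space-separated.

After step 1:
  13/3 9/2 8/3
  4 16/5 13/4
  5/3 9/4 5/3
After step 2:
  77/18 147/40 125/36
  33/10 86/25 647/240
  95/36 527/240 43/18

Answer: 77/18 147/40 125/36
33/10 86/25 647/240
95/36 527/240 43/18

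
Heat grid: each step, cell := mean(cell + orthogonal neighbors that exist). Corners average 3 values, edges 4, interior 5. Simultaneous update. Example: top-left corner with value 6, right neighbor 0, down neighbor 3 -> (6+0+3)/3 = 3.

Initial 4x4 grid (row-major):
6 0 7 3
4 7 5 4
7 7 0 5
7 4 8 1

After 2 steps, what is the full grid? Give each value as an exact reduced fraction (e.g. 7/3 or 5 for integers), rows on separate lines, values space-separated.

Answer: 43/9 1001/240 1081/240 38/9
1211/240 126/25 111/25 961/240
93/16 547/100 407/100 197/48
25/4 83/16 233/48 125/36

Derivation:
After step 1:
  10/3 5 15/4 14/3
  6 23/5 23/5 17/4
  25/4 5 5 5/2
  6 13/2 13/4 14/3
After step 2:
  43/9 1001/240 1081/240 38/9
  1211/240 126/25 111/25 961/240
  93/16 547/100 407/100 197/48
  25/4 83/16 233/48 125/36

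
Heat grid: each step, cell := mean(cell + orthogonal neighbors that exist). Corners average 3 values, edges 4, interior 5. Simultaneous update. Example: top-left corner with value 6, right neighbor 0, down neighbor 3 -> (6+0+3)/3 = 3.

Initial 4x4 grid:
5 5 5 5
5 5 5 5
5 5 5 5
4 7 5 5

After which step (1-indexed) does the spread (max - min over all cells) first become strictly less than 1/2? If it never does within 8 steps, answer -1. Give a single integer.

Step 1: max=11/2, min=19/4, spread=3/4
Step 2: max=1289/240, min=79/16, spread=13/30
  -> spread < 1/2 first at step 2
Step 3: max=4181/800, min=239/48, spread=593/2400
Step 4: max=1122167/216000, min=5, spread=42167/216000
Step 5: max=1237099/240000, min=1082867/216000, spread=305221/2160000
Step 6: max=1000169729/194400000, min=677987/135000, spread=23868449/194400000
Step 7: max=4486498927/874800000, min=54329057/10800000, spread=8584531/87480000
Step 8: max=896089888517/174960000000, min=244875541/48600000, spread=14537940917/174960000000

Answer: 2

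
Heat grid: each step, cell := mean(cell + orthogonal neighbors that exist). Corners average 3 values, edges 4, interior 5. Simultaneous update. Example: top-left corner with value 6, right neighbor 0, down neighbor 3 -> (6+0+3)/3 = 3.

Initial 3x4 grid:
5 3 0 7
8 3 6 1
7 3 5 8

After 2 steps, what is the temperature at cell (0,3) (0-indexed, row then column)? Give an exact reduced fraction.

Step 1: cell (0,3) = 8/3
Step 2: cell (0,3) = 73/18
Full grid after step 2:
  83/18 1001/240 149/48 73/18
  1301/240 103/25 113/25 95/24
  65/12 103/20 53/12 47/9

Answer: 73/18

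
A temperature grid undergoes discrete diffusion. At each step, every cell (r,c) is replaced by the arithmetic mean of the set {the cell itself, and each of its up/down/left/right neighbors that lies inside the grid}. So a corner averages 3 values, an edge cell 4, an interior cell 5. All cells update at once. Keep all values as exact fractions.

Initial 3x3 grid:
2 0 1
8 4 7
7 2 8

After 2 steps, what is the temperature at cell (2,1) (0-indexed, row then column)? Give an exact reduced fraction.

Answer: 1247/240

Derivation:
Step 1: cell (2,1) = 21/4
Step 2: cell (2,1) = 1247/240
Full grid after step 2:
  31/9 239/80 113/36
  369/80 429/100 263/60
  97/18 1247/240 191/36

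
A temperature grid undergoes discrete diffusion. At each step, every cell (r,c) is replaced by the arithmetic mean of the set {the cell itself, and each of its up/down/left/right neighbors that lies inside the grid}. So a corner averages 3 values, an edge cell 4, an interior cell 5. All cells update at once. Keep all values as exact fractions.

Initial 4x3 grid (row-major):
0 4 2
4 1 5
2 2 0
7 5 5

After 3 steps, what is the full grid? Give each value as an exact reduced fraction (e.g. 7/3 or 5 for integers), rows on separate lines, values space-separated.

Answer: 5557/2160 34159/14400 5947/2160
9071/3600 16931/6000 4573/1800
12251/3600 5917/2000 5663/1800
1601/432 18133/4800 1435/432

Derivation:
After step 1:
  8/3 7/4 11/3
  7/4 16/5 2
  15/4 2 3
  14/3 19/4 10/3
After step 2:
  37/18 677/240 89/36
  341/120 107/50 89/30
  73/24 167/50 31/12
  79/18 59/16 133/36
After step 3:
  5557/2160 34159/14400 5947/2160
  9071/3600 16931/6000 4573/1800
  12251/3600 5917/2000 5663/1800
  1601/432 18133/4800 1435/432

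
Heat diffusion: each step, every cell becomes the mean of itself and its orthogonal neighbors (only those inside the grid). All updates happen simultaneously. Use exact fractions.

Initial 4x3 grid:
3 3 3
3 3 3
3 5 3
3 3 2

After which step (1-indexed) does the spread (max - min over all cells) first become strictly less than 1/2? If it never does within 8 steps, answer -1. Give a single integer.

Answer: 2

Derivation:
Step 1: max=7/2, min=8/3, spread=5/6
Step 2: max=84/25, min=3, spread=9/25
  -> spread < 1/2 first at step 2
Step 3: max=653/200, min=613/200, spread=1/5
Step 4: max=138757/43200, min=22207/7200, spread=1103/8640
Step 5: max=6906089/2160000, min=746911/240000, spread=18389/216000
Step 6: max=495694997/155520000, min=560873/180000, spread=444029/6220800
Step 7: max=29646476423/9331200000, min=1215710627/388800000, spread=3755371/74649600
Step 8: max=592272171719/186624000000, min=73032050543/23328000000, spread=64126139/1492992000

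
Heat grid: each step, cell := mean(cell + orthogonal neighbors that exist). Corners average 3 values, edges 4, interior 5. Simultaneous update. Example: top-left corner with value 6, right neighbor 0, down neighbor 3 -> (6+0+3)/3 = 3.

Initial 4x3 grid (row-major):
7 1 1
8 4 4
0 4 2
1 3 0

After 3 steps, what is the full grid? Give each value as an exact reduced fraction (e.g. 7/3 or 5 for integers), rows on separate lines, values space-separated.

After step 1:
  16/3 13/4 2
  19/4 21/5 11/4
  13/4 13/5 5/2
  4/3 2 5/3
After step 2:
  40/9 887/240 8/3
  263/60 351/100 229/80
  179/60 291/100 571/240
  79/36 19/10 37/18
After step 3:
  9017/2160 51541/14400 123/40
  13789/3600 10417/3000 6851/2400
  1403/450 5473/2000 18373/7200
  637/270 453/200 4561/2160

Answer: 9017/2160 51541/14400 123/40
13789/3600 10417/3000 6851/2400
1403/450 5473/2000 18373/7200
637/270 453/200 4561/2160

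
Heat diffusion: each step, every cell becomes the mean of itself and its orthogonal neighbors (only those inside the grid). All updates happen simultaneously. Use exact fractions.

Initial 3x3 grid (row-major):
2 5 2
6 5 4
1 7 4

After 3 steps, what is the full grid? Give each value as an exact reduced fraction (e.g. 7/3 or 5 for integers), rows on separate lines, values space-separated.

After step 1:
  13/3 7/2 11/3
  7/2 27/5 15/4
  14/3 17/4 5
After step 2:
  34/9 169/40 131/36
  179/40 102/25 1069/240
  149/36 1159/240 13/3
After step 3:
  1123/270 9433/2400 8869/2160
  9883/2400 6619/1500 59423/14400
  9679/2160 62573/14400 817/180

Answer: 1123/270 9433/2400 8869/2160
9883/2400 6619/1500 59423/14400
9679/2160 62573/14400 817/180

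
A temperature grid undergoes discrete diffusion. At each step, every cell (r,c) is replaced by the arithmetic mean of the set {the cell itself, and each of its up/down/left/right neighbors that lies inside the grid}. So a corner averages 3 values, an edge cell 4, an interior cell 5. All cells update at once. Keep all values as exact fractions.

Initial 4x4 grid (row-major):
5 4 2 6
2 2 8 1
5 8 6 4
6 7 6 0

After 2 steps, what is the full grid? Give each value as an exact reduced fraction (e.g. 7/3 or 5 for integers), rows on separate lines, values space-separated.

After step 1:
  11/3 13/4 5 3
  7/2 24/5 19/5 19/4
  21/4 28/5 32/5 11/4
  6 27/4 19/4 10/3
After step 2:
  125/36 1003/240 301/80 17/4
  1033/240 419/100 99/20 143/40
  407/80 144/25 233/50 517/120
  6 231/40 637/120 65/18

Answer: 125/36 1003/240 301/80 17/4
1033/240 419/100 99/20 143/40
407/80 144/25 233/50 517/120
6 231/40 637/120 65/18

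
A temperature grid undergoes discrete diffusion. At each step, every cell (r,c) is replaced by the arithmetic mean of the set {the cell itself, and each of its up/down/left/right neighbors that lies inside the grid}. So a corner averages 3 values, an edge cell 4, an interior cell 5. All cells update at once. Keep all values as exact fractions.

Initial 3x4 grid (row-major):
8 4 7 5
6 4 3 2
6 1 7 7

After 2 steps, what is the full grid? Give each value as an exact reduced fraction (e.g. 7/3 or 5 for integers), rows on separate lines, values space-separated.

After step 1:
  6 23/4 19/4 14/3
  6 18/5 23/5 17/4
  13/3 9/2 9/2 16/3
After step 2:
  71/12 201/40 593/120 41/9
  299/60 489/100 217/50 377/80
  89/18 127/30 71/15 169/36

Answer: 71/12 201/40 593/120 41/9
299/60 489/100 217/50 377/80
89/18 127/30 71/15 169/36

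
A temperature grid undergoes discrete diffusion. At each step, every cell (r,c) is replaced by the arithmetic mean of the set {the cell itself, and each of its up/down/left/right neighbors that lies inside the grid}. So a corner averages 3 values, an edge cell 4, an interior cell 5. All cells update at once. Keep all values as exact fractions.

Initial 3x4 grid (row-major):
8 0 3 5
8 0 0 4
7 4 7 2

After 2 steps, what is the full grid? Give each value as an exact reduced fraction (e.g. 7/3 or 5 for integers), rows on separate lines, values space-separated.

Answer: 83/18 749/240 231/80 35/12
1189/240 91/25 66/25 833/240
199/36 989/240 893/240 31/9

Derivation:
After step 1:
  16/3 11/4 2 4
  23/4 12/5 14/5 11/4
  19/3 9/2 13/4 13/3
After step 2:
  83/18 749/240 231/80 35/12
  1189/240 91/25 66/25 833/240
  199/36 989/240 893/240 31/9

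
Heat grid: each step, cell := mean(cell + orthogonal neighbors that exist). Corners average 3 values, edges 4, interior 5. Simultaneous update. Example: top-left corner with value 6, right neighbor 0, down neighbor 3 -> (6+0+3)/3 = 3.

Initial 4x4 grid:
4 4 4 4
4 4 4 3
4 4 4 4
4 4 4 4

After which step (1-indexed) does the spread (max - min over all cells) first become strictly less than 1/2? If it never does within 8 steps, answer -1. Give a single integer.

Step 1: max=4, min=11/3, spread=1/3
  -> spread < 1/2 first at step 1
Step 2: max=4, min=449/120, spread=31/120
Step 3: max=4, min=4109/1080, spread=211/1080
Step 4: max=4, min=415157/108000, spread=16843/108000
Step 5: max=35921/9000, min=3749357/972000, spread=130111/972000
Step 6: max=2152841/540000, min=112997633/29160000, spread=3255781/29160000
Step 7: max=2148893/540000, min=3398846309/874800000, spread=82360351/874800000
Step 8: max=386293559/97200000, min=102224683109/26244000000, spread=2074577821/26244000000

Answer: 1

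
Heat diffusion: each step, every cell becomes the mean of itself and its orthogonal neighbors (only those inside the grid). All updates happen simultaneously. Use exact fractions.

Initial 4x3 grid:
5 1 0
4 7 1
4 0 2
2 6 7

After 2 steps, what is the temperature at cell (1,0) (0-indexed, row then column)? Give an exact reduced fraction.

Step 1: cell (1,0) = 5
Step 2: cell (1,0) = 403/120
Full grid after step 2:
  139/36 197/80 77/36
  403/120 343/100 31/15
  153/40 303/100 69/20
  41/12 331/80 15/4

Answer: 403/120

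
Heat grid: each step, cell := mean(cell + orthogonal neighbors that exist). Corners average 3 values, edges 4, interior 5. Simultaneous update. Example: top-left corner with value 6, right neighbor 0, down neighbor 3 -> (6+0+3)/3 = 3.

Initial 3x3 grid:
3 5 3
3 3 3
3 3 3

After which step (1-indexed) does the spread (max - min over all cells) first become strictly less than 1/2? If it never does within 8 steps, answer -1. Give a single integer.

Step 1: max=11/3, min=3, spread=2/3
Step 2: max=427/120, min=3, spread=67/120
Step 3: max=3677/1080, min=307/100, spread=1807/5400
  -> spread < 1/2 first at step 3
Step 4: max=1453963/432000, min=8461/2700, spread=33401/144000
Step 5: max=12893933/3888000, min=853391/270000, spread=3025513/19440000
Step 6: max=5130526867/1555200000, min=45955949/14400000, spread=53531/497664
Step 7: max=305968925849/93312000000, min=12455116051/3888000000, spread=450953/5971968
Step 8: max=18305063560603/5598720000000, min=1500688610519/466560000000, spread=3799043/71663616

Answer: 3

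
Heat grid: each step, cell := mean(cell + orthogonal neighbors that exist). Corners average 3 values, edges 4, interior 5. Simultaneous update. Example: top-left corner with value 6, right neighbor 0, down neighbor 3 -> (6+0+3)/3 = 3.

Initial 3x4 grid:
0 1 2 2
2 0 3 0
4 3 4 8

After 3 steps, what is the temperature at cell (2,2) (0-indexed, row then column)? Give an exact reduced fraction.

Answer: 7717/2400

Derivation:
Step 1: cell (2,2) = 9/2
Step 2: cell (2,2) = 261/80
Step 3: cell (2,2) = 7717/2400
Full grid after step 3:
  1031/720 3397/2400 13901/7200 1127/540
  1409/800 2123/1000 14063/6000 40957/14400
  1741/720 6247/2400 7717/2400 391/120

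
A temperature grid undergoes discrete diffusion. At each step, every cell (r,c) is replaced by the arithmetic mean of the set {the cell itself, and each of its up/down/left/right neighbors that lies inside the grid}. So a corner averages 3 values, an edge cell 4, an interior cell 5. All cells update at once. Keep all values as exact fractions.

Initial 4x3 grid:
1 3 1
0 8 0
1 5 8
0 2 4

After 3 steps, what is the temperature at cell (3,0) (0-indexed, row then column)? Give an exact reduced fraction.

Answer: 1801/720

Derivation:
Step 1: cell (3,0) = 1
Step 2: cell (3,0) = 7/4
Step 3: cell (3,0) = 1801/720
Full grid after step 3:
  4877/2160 8053/2880 6107/2160
  949/360 3497/1200 2573/720
  289/120 823/240 2689/720
  1801/720 1763/576 8413/2160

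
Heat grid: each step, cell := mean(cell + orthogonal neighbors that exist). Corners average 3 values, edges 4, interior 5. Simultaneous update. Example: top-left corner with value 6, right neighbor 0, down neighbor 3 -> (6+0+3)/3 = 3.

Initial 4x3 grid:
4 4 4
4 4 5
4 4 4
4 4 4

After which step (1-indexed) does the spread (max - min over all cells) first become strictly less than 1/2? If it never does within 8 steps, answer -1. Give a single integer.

Step 1: max=13/3, min=4, spread=1/3
  -> spread < 1/2 first at step 1
Step 2: max=511/120, min=4, spread=31/120
Step 3: max=4531/1080, min=4, spread=211/1080
Step 4: max=448897/108000, min=7247/1800, spread=14077/108000
Step 5: max=4028407/972000, min=435683/108000, spread=5363/48600
Step 6: max=120380809/29160000, min=242869/60000, spread=93859/1166400
Step 7: max=7208674481/1749600000, min=394136467/97200000, spread=4568723/69984000
Step 8: max=431684435629/104976000000, min=11845618889/2916000000, spread=8387449/167961600

Answer: 1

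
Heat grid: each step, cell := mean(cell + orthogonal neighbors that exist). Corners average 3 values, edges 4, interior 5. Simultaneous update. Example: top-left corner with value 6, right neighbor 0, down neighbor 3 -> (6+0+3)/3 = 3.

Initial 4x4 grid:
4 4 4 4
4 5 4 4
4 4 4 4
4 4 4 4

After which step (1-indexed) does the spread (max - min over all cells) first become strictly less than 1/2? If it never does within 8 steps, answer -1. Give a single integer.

Step 1: max=17/4, min=4, spread=1/4
  -> spread < 1/2 first at step 1
Step 2: max=211/50, min=4, spread=11/50
Step 3: max=9967/2400, min=4, spread=367/2400
Step 4: max=44771/10800, min=2413/600, spread=1337/10800
Step 5: max=1337669/324000, min=72469/18000, spread=33227/324000
Step 6: max=40094327/9720000, min=436049/108000, spread=849917/9720000
Step 7: max=1200114347/291600000, min=6548533/1620000, spread=21378407/291600000
Step 8: max=35958462371/8748000000, min=1967688343/486000000, spread=540072197/8748000000

Answer: 1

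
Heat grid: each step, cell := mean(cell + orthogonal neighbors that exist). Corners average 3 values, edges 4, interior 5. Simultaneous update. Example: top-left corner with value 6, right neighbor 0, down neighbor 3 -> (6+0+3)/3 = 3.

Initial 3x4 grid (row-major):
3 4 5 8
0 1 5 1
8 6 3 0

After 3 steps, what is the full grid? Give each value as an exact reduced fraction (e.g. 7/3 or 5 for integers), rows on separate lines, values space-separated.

Answer: 7007/2160 25067/7200 28747/7200 1697/432
2041/600 7187/2000 6977/2000 8519/2400
1019/270 6523/1800 12211/3600 647/216

Derivation:
After step 1:
  7/3 13/4 11/2 14/3
  3 16/5 3 7/2
  14/3 9/2 7/2 4/3
After step 2:
  103/36 857/240 197/48 41/9
  33/10 339/100 187/50 25/8
  73/18 119/30 37/12 25/9
After step 3:
  7007/2160 25067/7200 28747/7200 1697/432
  2041/600 7187/2000 6977/2000 8519/2400
  1019/270 6523/1800 12211/3600 647/216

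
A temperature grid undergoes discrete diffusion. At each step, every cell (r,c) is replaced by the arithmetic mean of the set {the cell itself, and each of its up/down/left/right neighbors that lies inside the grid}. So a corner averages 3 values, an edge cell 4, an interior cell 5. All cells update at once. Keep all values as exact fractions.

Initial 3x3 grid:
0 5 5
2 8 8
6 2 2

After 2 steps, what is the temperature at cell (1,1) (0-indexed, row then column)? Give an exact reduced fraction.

Answer: 19/4

Derivation:
Step 1: cell (1,1) = 5
Step 2: cell (1,1) = 19/4
Full grid after step 2:
  65/18 107/24 65/12
  11/3 19/4 83/16
  71/18 101/24 19/4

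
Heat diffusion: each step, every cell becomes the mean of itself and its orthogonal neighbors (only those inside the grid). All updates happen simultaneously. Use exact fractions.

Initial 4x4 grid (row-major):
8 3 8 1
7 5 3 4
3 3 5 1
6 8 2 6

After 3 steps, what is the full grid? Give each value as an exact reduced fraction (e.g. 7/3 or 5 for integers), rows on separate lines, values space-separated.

After step 1:
  6 6 15/4 13/3
  23/4 21/5 5 9/4
  19/4 24/5 14/5 4
  17/3 19/4 21/4 3
After step 2:
  71/12 399/80 229/48 31/9
  207/40 103/20 18/5 187/48
  629/120 213/50 437/100 241/80
  91/18 307/60 79/20 49/12
After step 3:
  3859/720 833/160 6049/1440 109/27
  1289/240 9269/2000 1634/375 5023/1440
  17759/3600 14483/3000 7677/2000 9217/2400
  5549/1080 1034/225 219/50 2651/720

Answer: 3859/720 833/160 6049/1440 109/27
1289/240 9269/2000 1634/375 5023/1440
17759/3600 14483/3000 7677/2000 9217/2400
5549/1080 1034/225 219/50 2651/720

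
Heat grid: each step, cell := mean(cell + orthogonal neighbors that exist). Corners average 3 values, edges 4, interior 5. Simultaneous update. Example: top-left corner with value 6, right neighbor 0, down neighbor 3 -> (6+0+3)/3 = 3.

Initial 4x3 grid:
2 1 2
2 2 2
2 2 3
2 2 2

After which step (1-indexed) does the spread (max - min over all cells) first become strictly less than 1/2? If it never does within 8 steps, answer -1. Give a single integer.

Step 1: max=7/3, min=5/3, spread=2/3
Step 2: max=271/120, min=413/240, spread=43/80
Step 3: max=2371/1080, min=3883/2160, spread=859/2160
  -> spread < 1/2 first at step 3
Step 4: max=13853/6480, min=48229/25920, spread=7183/25920
Step 5: max=412331/194400, min=2920271/1555200, spread=378377/1555200
Step 6: max=1525771/729000, min=177924133/93312000, spread=3474911/18662400
Step 7: max=727071817/349920000, min=10761138767/5598720000, spread=174402061/1119744000
Step 8: max=21646436509/10497600000, min=651009376813/335923200000, spread=1667063659/13436928000

Answer: 3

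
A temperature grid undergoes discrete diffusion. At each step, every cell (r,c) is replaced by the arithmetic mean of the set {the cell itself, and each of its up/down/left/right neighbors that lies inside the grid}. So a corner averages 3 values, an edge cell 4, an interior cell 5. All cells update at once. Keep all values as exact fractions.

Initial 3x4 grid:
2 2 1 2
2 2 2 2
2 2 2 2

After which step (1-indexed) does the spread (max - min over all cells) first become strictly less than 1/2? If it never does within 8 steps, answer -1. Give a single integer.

Answer: 1

Derivation:
Step 1: max=2, min=5/3, spread=1/3
  -> spread < 1/2 first at step 1
Step 2: max=2, min=209/120, spread=31/120
Step 3: max=2, min=1949/1080, spread=211/1080
Step 4: max=3553/1800, min=199103/108000, spread=14077/108000
Step 5: max=212317/108000, min=1803593/972000, spread=5363/48600
Step 6: max=117131/60000, min=54579191/29160000, spread=93859/1166400
Step 7: max=189063533/97200000, min=3288925519/1749600000, spread=4568723/69984000
Step 8: max=5650381111/2916000000, min=198171564371/104976000000, spread=8387449/167961600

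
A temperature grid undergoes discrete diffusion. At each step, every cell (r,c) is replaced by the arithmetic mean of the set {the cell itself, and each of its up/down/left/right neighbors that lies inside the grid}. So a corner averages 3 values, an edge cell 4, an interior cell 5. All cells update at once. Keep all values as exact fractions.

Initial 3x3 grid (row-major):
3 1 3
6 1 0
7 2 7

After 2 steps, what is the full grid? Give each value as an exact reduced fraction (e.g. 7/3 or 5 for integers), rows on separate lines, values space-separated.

After step 1:
  10/3 2 4/3
  17/4 2 11/4
  5 17/4 3
After step 2:
  115/36 13/6 73/36
  175/48 61/20 109/48
  9/2 57/16 10/3

Answer: 115/36 13/6 73/36
175/48 61/20 109/48
9/2 57/16 10/3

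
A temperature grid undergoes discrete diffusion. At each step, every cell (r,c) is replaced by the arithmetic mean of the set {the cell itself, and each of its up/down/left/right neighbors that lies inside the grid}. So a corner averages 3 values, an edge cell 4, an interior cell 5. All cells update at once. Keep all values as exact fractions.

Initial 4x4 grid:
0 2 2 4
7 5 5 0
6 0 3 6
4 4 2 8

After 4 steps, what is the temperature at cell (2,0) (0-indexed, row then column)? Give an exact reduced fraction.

Step 1: cell (2,0) = 17/4
Step 2: cell (2,0) = 1021/240
Step 3: cell (2,0) = 27751/7200
Step 4: cell (2,0) = 821413/216000
Full grid after step 4:
  24491/7200 3893/1200 18527/6000 2263/720
  51899/14400 331/96 101359/30000 122317/36000
  821413/216000 331739/90000 668111/180000 411607/108000
  124253/32400 827593/216000 840209/216000 260573/64800

Answer: 821413/216000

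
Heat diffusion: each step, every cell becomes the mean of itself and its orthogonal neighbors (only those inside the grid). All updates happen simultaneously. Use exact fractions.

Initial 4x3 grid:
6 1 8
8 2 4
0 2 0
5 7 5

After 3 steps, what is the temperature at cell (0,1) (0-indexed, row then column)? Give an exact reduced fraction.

Step 1: cell (0,1) = 17/4
Step 2: cell (0,1) = 1019/240
Step 3: cell (0,1) = 58177/14400
Full grid after step 3:
  127/30 58177/14400 4237/1080
  9247/2400 22343/6000 25391/7200
  9037/2400 6871/2000 8287/2400
  1367/360 6043/1600 641/180

Answer: 58177/14400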